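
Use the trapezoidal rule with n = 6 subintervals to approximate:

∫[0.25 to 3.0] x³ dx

f(x) = x³
a = 0.25, b = 3.0, n = 6
h = (b - a)/n = 0.458333

Trapezoidal rule: (h/2)[f(x₀) + 2f(x₁) + 2f(x₂) + ... + f(xₙ)]

x_0 = 0.2500, f(x_0) = 0.015625, coefficient = 1
x_1 = 0.7083, f(x_1) = 0.355396, coefficient = 2
x_2 = 1.1667, f(x_2) = 1.587963, coefficient = 2
x_3 = 1.6250, f(x_3) = 4.291016, coefficient = 2
x_4 = 2.0833, f(x_4) = 9.042245, coefficient = 2
x_5 = 2.5417, f(x_5) = 16.419343, coefficient = 2
x_6 = 3.0000, f(x_6) = 27.000000, coefficient = 1

I ≈ (0.458333/2) × 90.407552 = 20.718397
Exact value: 20.249023
Error: 0.469374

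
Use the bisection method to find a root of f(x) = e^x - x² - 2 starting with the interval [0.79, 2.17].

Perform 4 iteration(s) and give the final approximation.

f(x) = e^x - x² - 2
Initial interval: [0.79, 2.17]

Iteration 1:
  c_1 = (0.790000 + 2.170000)/2 = 1.480000
  f(c_1) = f(1.480000) = 0.202546
  f(a) × f(c) < 0, new interval: [0.790000, 1.480000]
Iteration 2:
  c_2 = (0.790000 + 1.480000)/2 = 1.135000
  f(c_2) = f(1.135000) = -0.177051
  f(a) × f(c) ≥ 0, new interval: [1.135000, 1.480000]
Iteration 3:
  c_3 = (1.135000 + 1.480000)/2 = 1.307500
  f(c_3) = f(1.307500) = -0.012636
  f(a) × f(c) ≥ 0, new interval: [1.307500, 1.480000]
Iteration 4:
  c_4 = (1.307500 + 1.480000)/2 = 1.393750
  f(c_4) = f(1.393750) = 0.087395
  f(a) × f(c) < 0, new interval: [1.307500, 1.393750]

After 4 iteration(s), the approximation is c_4 = 1.393750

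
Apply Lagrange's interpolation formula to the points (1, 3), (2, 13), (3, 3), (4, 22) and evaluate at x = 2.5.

Lagrange interpolation formula:
P(x) = Σ yᵢ × Lᵢ(x)
where Lᵢ(x) = Π_{j≠i} (x - xⱼ)/(xᵢ - xⱼ)

L_0(2.5) = (2.5 - 2)/(1 - 2) × (2.5 - 3)/(1 - 3) × (2.5 - 4)/(1 - 4) = -0.062500
L_1(2.5) = (2.5 - 1)/(2 - 1) × (2.5 - 3)/(2 - 3) × (2.5 - 4)/(2 - 4) = 0.562500
L_2(2.5) = (2.5 - 1)/(3 - 1) × (2.5 - 2)/(3 - 2) × (2.5 - 4)/(3 - 4) = 0.562500
L_3(2.5) = (2.5 - 1)/(4 - 1) × (2.5 - 2)/(4 - 2) × (2.5 - 3)/(4 - 3) = -0.062500

P(2.5) = 3×L_0(2.5) + 13×L_1(2.5) + 3×L_2(2.5) + 22×L_3(2.5)
P(2.5) = 7.437500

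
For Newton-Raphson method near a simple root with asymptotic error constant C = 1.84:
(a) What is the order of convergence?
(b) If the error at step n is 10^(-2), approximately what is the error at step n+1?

(a) Newton-Raphson has quadratic (order 2) convergence near simple roots.
    This means |e_{n+1}| ≈ C|e_n|².

(b) With |e_n| = 10^(-2) and C = 1.84:
    |e_{n+1}| ≈ 1.84 × (10^(-2))² = 1.84 × 10^(-4)

(a) 2 (quadratic); (b) |e_{n+1}| ≈ 1.840e-04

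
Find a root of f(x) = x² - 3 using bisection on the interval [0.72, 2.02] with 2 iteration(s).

f(x) = x² - 3
Initial interval: [0.72, 2.02]

Iteration 1:
  c_1 = (0.720000 + 2.020000)/2 = 1.370000
  f(c_1) = f(1.370000) = -1.123100
  f(a) × f(c) ≥ 0, new interval: [1.370000, 2.020000]
Iteration 2:
  c_2 = (1.370000 + 2.020000)/2 = 1.695000
  f(c_2) = f(1.695000) = -0.126975
  f(a) × f(c) ≥ 0, new interval: [1.695000, 2.020000]

After 2 iteration(s), the approximation is c_2 = 1.695000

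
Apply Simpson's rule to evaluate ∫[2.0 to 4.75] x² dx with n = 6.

f(x) = x²
a = 2.0, b = 4.75, n = 6
h = (b - a)/n = 0.458333

Simpson's rule: (h/3)[f(x₀) + 4f(x₁) + 2f(x₂) + ... + f(xₙ)]

x_0 = 2.0000, f(x_0) = 4.000000, coefficient = 1
x_1 = 2.4583, f(x_1) = 6.043403, coefficient = 4
x_2 = 2.9167, f(x_2) = 8.506944, coefficient = 2
x_3 = 3.3750, f(x_3) = 11.390625, coefficient = 4
x_4 = 3.8333, f(x_4) = 14.694444, coefficient = 2
x_5 = 4.2917, f(x_5) = 18.418403, coefficient = 4
x_6 = 4.7500, f(x_6) = 22.562500, coefficient = 1

I ≈ (0.458333/3) × 216.375000 = 33.057292
Exact value: 33.057292
Error: 0.000000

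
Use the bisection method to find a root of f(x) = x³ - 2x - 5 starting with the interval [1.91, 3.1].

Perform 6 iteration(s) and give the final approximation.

f(x) = x³ - 2x - 5
Initial interval: [1.91, 3.1]

Iteration 1:
  c_1 = (1.910000 + 3.100000)/2 = 2.505000
  f(c_1) = f(2.505000) = 5.708938
  f(a) × f(c) < 0, new interval: [1.910000, 2.505000]
Iteration 2:
  c_2 = (1.910000 + 2.505000)/2 = 2.207500
  f(c_2) = f(2.207500) = 1.342272
  f(a) × f(c) < 0, new interval: [1.910000, 2.207500]
Iteration 3:
  c_3 = (1.910000 + 2.207500)/2 = 2.058750
  f(c_3) = f(2.058750) = -0.391588
  f(a) × f(c) ≥ 0, new interval: [2.058750, 2.207500]
Iteration 4:
  c_4 = (2.058750 + 2.207500)/2 = 2.133125
  f(c_4) = f(2.133125) = 0.439943
  f(a) × f(c) < 0, new interval: [2.058750, 2.133125]
Iteration 5:
  c_5 = (2.058750 + 2.133125)/2 = 2.095937
  f(c_5) = f(2.095937) = 0.015482
  f(a) × f(c) < 0, new interval: [2.058750, 2.095937]
Iteration 6:
  c_6 = (2.058750 + 2.095937)/2 = 2.077344
  f(c_6) = f(2.077344) = -0.190207
  f(a) × f(c) ≥ 0, new interval: [2.077344, 2.095937]

After 6 iteration(s), the approximation is c_6 = 2.077344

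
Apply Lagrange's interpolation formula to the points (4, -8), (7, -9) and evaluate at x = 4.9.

Lagrange interpolation formula:
P(x) = Σ yᵢ × Lᵢ(x)
where Lᵢ(x) = Π_{j≠i} (x - xⱼ)/(xᵢ - xⱼ)

L_0(4.9) = (4.9 - 7)/(4 - 7) = 0.700000
L_1(4.9) = (4.9 - 4)/(7 - 4) = 0.300000

P(4.9) = (-8)×L_0(4.9) + (-9)×L_1(4.9)
P(4.9) = -8.300000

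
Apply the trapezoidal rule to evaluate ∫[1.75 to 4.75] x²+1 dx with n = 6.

f(x) = x²+1
a = 1.75, b = 4.75, n = 6
h = (b - a)/n = 0.500000

Trapezoidal rule: (h/2)[f(x₀) + 2f(x₁) + 2f(x₂) + ... + f(xₙ)]

x_0 = 1.7500, f(x_0) = 4.062500, coefficient = 1
x_1 = 2.2500, f(x_1) = 6.062500, coefficient = 2
x_2 = 2.7500, f(x_2) = 8.562500, coefficient = 2
x_3 = 3.2500, f(x_3) = 11.562500, coefficient = 2
x_4 = 3.7500, f(x_4) = 15.062500, coefficient = 2
x_5 = 4.2500, f(x_5) = 19.062500, coefficient = 2
x_6 = 4.7500, f(x_6) = 23.562500, coefficient = 1

I ≈ (0.500000/2) × 148.250000 = 37.062500
Exact value: 36.937500
Error: 0.125000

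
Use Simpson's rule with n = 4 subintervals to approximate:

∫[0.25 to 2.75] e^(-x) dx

f(x) = e^(-x)
a = 0.25, b = 2.75, n = 4
h = (b - a)/n = 0.625000

Simpson's rule: (h/3)[f(x₀) + 4f(x₁) + 2f(x₂) + ... + f(xₙ)]

x_0 = 0.2500, f(x_0) = 0.778801, coefficient = 1
x_1 = 0.8750, f(x_1) = 0.416862, coefficient = 4
x_2 = 1.5000, f(x_2) = 0.223130, coefficient = 2
x_3 = 2.1250, f(x_3) = 0.119433, coefficient = 4
x_4 = 2.7500, f(x_4) = 0.063928, coefficient = 1

I ≈ (0.625000/3) × 3.434169 = 0.715452
Exact value: 0.714873
Error: 0.000579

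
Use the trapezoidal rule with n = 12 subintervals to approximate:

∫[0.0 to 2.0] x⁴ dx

f(x) = x⁴
a = 0.0, b = 2.0, n = 12
h = (b - a)/n = 0.166667

Trapezoidal rule: (h/2)[f(x₀) + 2f(x₁) + 2f(x₂) + ... + f(xₙ)]

x_0 = 0.0000, f(x_0) = 0.000000, coefficient = 1
x_1 = 0.1667, f(x_1) = 0.000772, coefficient = 2
x_2 = 0.3333, f(x_2) = 0.012346, coefficient = 2
x_3 = 0.5000, f(x_3) = 0.062500, coefficient = 2
x_4 = 0.6667, f(x_4) = 0.197531, coefficient = 2
x_5 = 0.8333, f(x_5) = 0.482253, coefficient = 2
x_6 = 1.0000, f(x_6) = 1.000000, coefficient = 2
x_7 = 1.1667, f(x_7) = 1.852623, coefficient = 2
x_8 = 1.3333, f(x_8) = 3.160494, coefficient = 2
x_9 = 1.5000, f(x_9) = 5.062500, coefficient = 2
x_10 = 1.6667, f(x_10) = 7.716049, coefficient = 2
x_11 = 1.8333, f(x_11) = 11.297068, coefficient = 2
x_12 = 2.0000, f(x_12) = 16.000000, coefficient = 1

I ≈ (0.166667/2) × 77.688272 = 6.474023
Exact value: 6.400000
Error: 0.074023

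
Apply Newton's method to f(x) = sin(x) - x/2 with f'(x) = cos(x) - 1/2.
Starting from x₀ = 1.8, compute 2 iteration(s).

f(x) = sin(x) - x/2
f'(x) = cos(x) - 1/2
x₀ = 1.8

Newton-Raphson formula: x_{n+1} = x_n - f(x_n)/f'(x_n)

Iteration 1:
  f(1.800000) = 0.073848
  f'(1.800000) = -0.727202
  x_1 = 1.800000 - 0.073848/(-0.727202) = 1.901550
Iteration 2:
  f(1.901550) = -0.004977
  f'(1.901550) = -0.824756
  x_2 = 1.901550 - (-0.004977)/(-0.824756) = 1.895515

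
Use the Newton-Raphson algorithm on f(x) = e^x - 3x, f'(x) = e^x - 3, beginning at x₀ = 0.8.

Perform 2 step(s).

f(x) = e^x - 3x
f'(x) = e^x - 3
x₀ = 0.8

Newton-Raphson formula: x_{n+1} = x_n - f(x_n)/f'(x_n)

Iteration 1:
  f(0.800000) = -0.174459
  f'(0.800000) = -0.774459
  x_1 = 0.800000 - (-0.174459)/(-0.774459) = 0.574734
Iteration 2:
  f(0.574734) = 0.052456
  f'(0.574734) = -1.223342
  x_2 = 0.574734 - 0.052456/(-1.223342) = 0.617613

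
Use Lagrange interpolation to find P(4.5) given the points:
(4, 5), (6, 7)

Lagrange interpolation formula:
P(x) = Σ yᵢ × Lᵢ(x)
where Lᵢ(x) = Π_{j≠i} (x - xⱼ)/(xᵢ - xⱼ)

L_0(4.5) = (4.5 - 6)/(4 - 6) = 0.750000
L_1(4.5) = (4.5 - 4)/(6 - 4) = 0.250000

P(4.5) = 5×L_0(4.5) + 7×L_1(4.5)
P(4.5) = 5.500000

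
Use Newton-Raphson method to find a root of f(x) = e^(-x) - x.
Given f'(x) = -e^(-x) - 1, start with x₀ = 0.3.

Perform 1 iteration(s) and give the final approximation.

f(x) = e^(-x) - x
f'(x) = -e^(-x) - 1
x₀ = 0.3

Newton-Raphson formula: x_{n+1} = x_n - f(x_n)/f'(x_n)

Iteration 1:
  f(0.300000) = 0.440818
  f'(0.300000) = -1.740818
  x_1 = 0.300000 - 0.440818/(-1.740818) = 0.553225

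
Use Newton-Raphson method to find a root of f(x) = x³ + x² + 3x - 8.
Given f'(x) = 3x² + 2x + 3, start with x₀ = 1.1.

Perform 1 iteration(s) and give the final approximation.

f(x) = x³ + x² + 3x - 8
f'(x) = 3x² + 2x + 3
x₀ = 1.1

Newton-Raphson formula: x_{n+1} = x_n - f(x_n)/f'(x_n)

Iteration 1:
  f(1.100000) = -2.159000
  f'(1.100000) = 8.830000
  x_1 = 1.100000 - (-2.159000)/8.830000 = 1.344507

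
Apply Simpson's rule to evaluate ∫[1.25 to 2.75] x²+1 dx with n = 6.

f(x) = x²+1
a = 1.25, b = 2.75, n = 6
h = (b - a)/n = 0.250000

Simpson's rule: (h/3)[f(x₀) + 4f(x₁) + 2f(x₂) + ... + f(xₙ)]

x_0 = 1.2500, f(x_0) = 2.562500, coefficient = 1
x_1 = 1.5000, f(x_1) = 3.250000, coefficient = 4
x_2 = 1.7500, f(x_2) = 4.062500, coefficient = 2
x_3 = 2.0000, f(x_3) = 5.000000, coefficient = 4
x_4 = 2.2500, f(x_4) = 6.062500, coefficient = 2
x_5 = 2.5000, f(x_5) = 7.250000, coefficient = 4
x_6 = 2.7500, f(x_6) = 8.562500, coefficient = 1

I ≈ (0.250000/3) × 93.375000 = 7.781250
Exact value: 7.781250
Error: 0.000000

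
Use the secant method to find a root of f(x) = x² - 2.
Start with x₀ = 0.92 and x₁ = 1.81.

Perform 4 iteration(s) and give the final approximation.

f(x) = x² - 2
x₀ = 0.92, x₁ = 1.81

Secant formula: x_{n+1} = x_n - f(x_n)(x_n - x_{n-1})/(f(x_n) - f(x_{n-1}))

Iteration 1:
  f(0.920000) = -1.153600
  f(1.810000) = 1.276100
  x_2 = 1.810000 - 1.276100×(1.810000 - 0.920000)/(1.276100 - (-1.153600))
       = 1.342564
Iteration 2:
  f(1.810000) = 1.276100
  f(1.342564) = -0.197522
  x_3 = 1.342564 - (-0.197522)×(1.342564 - 1.810000)/(-0.197522 - 1.276100)
       = 1.405218
Iteration 3:
  f(1.342564) = -0.197522
  f(1.405218) = -0.025361
  x_4 = 1.405218 - (-0.025361)×(1.405218 - 1.342564)/(-0.025361 - (-0.197522))
       = 1.414448
Iteration 4:
  f(1.405218) = -0.025361
  f(1.414448) = 0.000663
  x_5 = 1.414448 - 0.000663×(1.414448 - 1.405218)/(0.000663 - (-0.025361))
       = 1.414213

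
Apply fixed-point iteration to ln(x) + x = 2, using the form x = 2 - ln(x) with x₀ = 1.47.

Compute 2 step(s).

Equation: ln(x) + x = 2
Fixed-point form: x = 2 - ln(x)
x₀ = 1.47

x_1 = g(1.470000) = 1.614738
x_2 = g(1.614738) = 1.520828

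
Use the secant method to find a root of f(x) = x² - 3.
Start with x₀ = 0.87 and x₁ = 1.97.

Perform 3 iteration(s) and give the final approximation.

f(x) = x² - 3
x₀ = 0.87, x₁ = 1.97

Secant formula: x_{n+1} = x_n - f(x_n)(x_n - x_{n-1})/(f(x_n) - f(x_{n-1}))

Iteration 1:
  f(0.870000) = -2.243100
  f(1.970000) = 0.880900
  x_2 = 1.970000 - 0.880900×(1.970000 - 0.870000)/(0.880900 - (-2.243100))
       = 1.659824
Iteration 2:
  f(1.970000) = 0.880900
  f(1.659824) = -0.244984
  x_3 = 1.659824 - (-0.244984)×(1.659824 - 1.970000)/(-0.244984 - 0.880900)
       = 1.727316
Iteration 3:
  f(1.659824) = -0.244984
  f(1.727316) = -0.016379
  x_4 = 1.727316 - (-0.016379)×(1.727316 - 1.659824)/(-0.016379 - (-0.244984))
       = 1.732152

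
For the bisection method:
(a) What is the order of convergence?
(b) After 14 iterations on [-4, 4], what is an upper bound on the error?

(a) Bisection has linear (order 1) convergence; the error is halved each step.

(b) Error bound = (b-a)/2^n = (4 - (-4))/2^{14}
    = 8/2^{14}

(a) 1 (linear); (b) error ≤ 4.88e-04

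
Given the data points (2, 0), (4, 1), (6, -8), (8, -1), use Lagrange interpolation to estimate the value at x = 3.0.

Lagrange interpolation formula:
P(x) = Σ yᵢ × Lᵢ(x)
where Lᵢ(x) = Π_{j≠i} (x - xⱼ)/(xᵢ - xⱼ)

L_0(3.0) = (3.0 - 4)/(2 - 4) × (3.0 - 6)/(2 - 6) × (3.0 - 8)/(2 - 8) = 0.312500
L_1(3.0) = (3.0 - 2)/(4 - 2) × (3.0 - 6)/(4 - 6) × (3.0 - 8)/(4 - 8) = 0.937500
L_2(3.0) = (3.0 - 2)/(6 - 2) × (3.0 - 4)/(6 - 4) × (3.0 - 8)/(6 - 8) = -0.312500
L_3(3.0) = (3.0 - 2)/(8 - 2) × (3.0 - 4)/(8 - 4) × (3.0 - 6)/(8 - 6) = 0.062500

P(3.0) = 0×L_0(3.0) + 1×L_1(3.0) + (-8)×L_2(3.0) + (-1)×L_3(3.0)
P(3.0) = 3.375000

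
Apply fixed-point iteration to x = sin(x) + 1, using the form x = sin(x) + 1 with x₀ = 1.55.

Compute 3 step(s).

Equation: x = sin(x) + 1
Fixed-point form: x = sin(x) + 1
x₀ = 1.55

x_1 = g(1.550000) = 1.999784
x_2 = g(1.999784) = 1.909387
x_3 = g(1.909387) = 1.943224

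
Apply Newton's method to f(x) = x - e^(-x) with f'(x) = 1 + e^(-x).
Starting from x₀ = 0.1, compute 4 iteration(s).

f(x) = x - e^(-x)
f'(x) = 1 + e^(-x)
x₀ = 0.1

Newton-Raphson formula: x_{n+1} = x_n - f(x_n)/f'(x_n)

Iteration 1:
  f(0.100000) = -0.804837
  f'(0.100000) = 1.904837
  x_1 = 0.100000 - (-0.804837)/1.904837 = 0.522523
Iteration 2:
  f(0.522523) = -0.070500
  f'(0.522523) = 1.593023
  x_2 = 0.522523 - (-0.070500)/1.593023 = 0.566778
Iteration 3:
  f(0.566778) = -0.000572
  f'(0.566778) = 1.567350
  x_3 = 0.566778 - (-0.000572)/1.567350 = 0.567143
Iteration 4:
  f(0.567143) = 0.000000
  f'(0.567143) = 1.567143
  x_4 = 0.567143 - 0.000000/1.567143 = 0.567143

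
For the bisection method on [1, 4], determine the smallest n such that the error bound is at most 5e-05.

We need (b-a)/2^n ≤ 5e-05
(4 - 1)/2^n ≤ 5e-05
3/2^n ≤ 5e-05
2^n ≥ 60000
n ≥ log₂(60000) = 15.87
n ≥ 16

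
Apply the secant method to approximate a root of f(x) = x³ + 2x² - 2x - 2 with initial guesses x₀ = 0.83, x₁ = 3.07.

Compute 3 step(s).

f(x) = x³ + 2x² - 2x - 2
x₀ = 0.83, x₁ = 3.07

Secant formula: x_{n+1} = x_n - f(x_n)(x_n - x_{n-1})/(f(x_n) - f(x_{n-1}))

Iteration 1:
  f(0.830000) = -1.710413
  f(3.070000) = 39.644243
  x_2 = 3.070000 - 39.644243×(3.070000 - 0.830000)/(39.644243 - (-1.710413))
       = 0.922646
Iteration 2:
  f(3.070000) = 39.644243
  f(0.922646) = -1.357317
  x_3 = 0.922646 - (-1.357317)×(0.922646 - 3.070000)/(-1.357317 - 39.644243)
       = 0.993732
Iteration 3:
  f(0.922646) = -1.357317
  f(0.993732) = -1.031146
  x_4 = 0.993732 - (-1.031146)×(0.993732 - 0.922646)/(-1.031146 - (-1.357317))
       = 1.218461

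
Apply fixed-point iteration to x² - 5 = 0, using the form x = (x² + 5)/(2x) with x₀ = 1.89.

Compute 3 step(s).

Equation: x² - 5 = 0
Fixed-point form: x = (x² + 5)/(2x)
x₀ = 1.89

x_1 = g(1.890000) = 2.267751
x_2 = g(2.267751) = 2.236289
x_3 = g(2.236289) = 2.236068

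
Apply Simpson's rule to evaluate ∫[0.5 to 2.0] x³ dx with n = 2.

f(x) = x³
a = 0.5, b = 2.0, n = 2
h = (b - a)/n = 0.750000

Simpson's rule: (h/3)[f(x₀) + 4f(x₁) + 2f(x₂) + ... + f(xₙ)]

x_0 = 0.5000, f(x_0) = 0.125000, coefficient = 1
x_1 = 1.2500, f(x_1) = 1.953125, coefficient = 4
x_2 = 2.0000, f(x_2) = 8.000000, coefficient = 1

I ≈ (0.750000/3) × 15.937500 = 3.984375
Exact value: 3.984375
Error: 0.000000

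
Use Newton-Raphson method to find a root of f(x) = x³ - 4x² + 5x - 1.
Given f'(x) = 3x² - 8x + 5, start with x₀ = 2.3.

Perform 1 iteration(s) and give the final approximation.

f(x) = x³ - 4x² + 5x - 1
f'(x) = 3x² - 8x + 5
x₀ = 2.3

Newton-Raphson formula: x_{n+1} = x_n - f(x_n)/f'(x_n)

Iteration 1:
  f(2.300000) = 1.507000
  f'(2.300000) = 2.470000
  x_1 = 2.300000 - 1.507000/2.470000 = 1.689879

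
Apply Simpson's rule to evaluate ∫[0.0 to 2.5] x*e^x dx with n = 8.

f(x) = x*e^x
a = 0.0, b = 2.5, n = 8
h = (b - a)/n = 0.312500

Simpson's rule: (h/3)[f(x₀) + 4f(x₁) + 2f(x₂) + ... + f(xₙ)]

x_0 = 0.0000, f(x_0) = 0.000000, coefficient = 1
x_1 = 0.3125, f(x_1) = 0.427137, coefficient = 4
x_2 = 0.6250, f(x_2) = 1.167654, coefficient = 2
x_3 = 0.9375, f(x_3) = 2.393990, coefficient = 4
x_4 = 1.2500, f(x_4) = 4.362929, coefficient = 2
x_5 = 1.5625, f(x_5) = 7.454271, coefficient = 4
x_6 = 1.8750, f(x_6) = 12.226536, coefficient = 2
x_7 = 2.1875, f(x_7) = 19.496975, coefficient = 4
x_8 = 2.5000, f(x_8) = 30.456235, coefficient = 1

I ≈ (0.312500/3) × 185.059963 = 19.277079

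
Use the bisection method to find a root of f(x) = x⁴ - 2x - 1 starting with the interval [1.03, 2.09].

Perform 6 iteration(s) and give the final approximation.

f(x) = x⁴ - 2x - 1
Initial interval: [1.03, 2.09]

Iteration 1:
  c_1 = (1.030000 + 2.090000)/2 = 1.560000
  f(c_1) = f(1.560000) = 1.802409
  f(a) × f(c) < 0, new interval: [1.030000, 1.560000]
Iteration 2:
  c_2 = (1.030000 + 1.560000)/2 = 1.295000
  f(c_2) = f(1.295000) = -0.777587
  f(a) × f(c) ≥ 0, new interval: [1.295000, 1.560000]
Iteration 3:
  c_3 = (1.295000 + 1.560000)/2 = 1.427500
  f(c_3) = f(1.427500) = 0.297451
  f(a) × f(c) < 0, new interval: [1.295000, 1.427500]
Iteration 4:
  c_4 = (1.295000 + 1.427500)/2 = 1.361250
  f(c_4) = f(1.361250) = -0.288885
  f(a) × f(c) ≥ 0, new interval: [1.361250, 1.427500]
Iteration 5:
  c_5 = (1.361250 + 1.427500)/2 = 1.394375
  f(c_5) = f(1.394375) = -0.008519
  f(a) × f(c) ≥ 0, new interval: [1.394375, 1.427500]
Iteration 6:
  c_6 = (1.394375 + 1.427500)/2 = 1.410938
  f(c_6) = f(1.410938) = 0.141189
  f(a) × f(c) < 0, new interval: [1.394375, 1.410938]

After 6 iteration(s), the approximation is c_6 = 1.410938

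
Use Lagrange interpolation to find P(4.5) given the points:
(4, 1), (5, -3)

Lagrange interpolation formula:
P(x) = Σ yᵢ × Lᵢ(x)
where Lᵢ(x) = Π_{j≠i} (x - xⱼ)/(xᵢ - xⱼ)

L_0(4.5) = (4.5 - 5)/(4 - 5) = 0.500000
L_1(4.5) = (4.5 - 4)/(5 - 4) = 0.500000

P(4.5) = 1×L_0(4.5) + (-3)×L_1(4.5)
P(4.5) = -1.000000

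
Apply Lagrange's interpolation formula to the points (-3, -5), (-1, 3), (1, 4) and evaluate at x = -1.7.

Lagrange interpolation formula:
P(x) = Σ yᵢ × Lᵢ(x)
where Lᵢ(x) = Π_{j≠i} (x - xⱼ)/(xᵢ - xⱼ)

L_0(-1.7) = (-1.7 - (-1))/(-3 - (-1)) × (-1.7 - 1)/(-3 - 1) = 0.236250
L_1(-1.7) = (-1.7 - (-3))/(-1 - (-3)) × (-1.7 - 1)/(-1 - 1) = 0.877500
L_2(-1.7) = (-1.7 - (-3))/(1 - (-3)) × (-1.7 - (-1))/(1 - (-1)) = -0.113750

P(-1.7) = (-5)×L_0(-1.7) + 3×L_1(-1.7) + 4×L_2(-1.7)
P(-1.7) = 0.996250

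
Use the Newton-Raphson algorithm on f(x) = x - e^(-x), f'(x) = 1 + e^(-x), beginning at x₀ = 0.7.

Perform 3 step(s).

f(x) = x - e^(-x)
f'(x) = 1 + e^(-x)
x₀ = 0.7

Newton-Raphson formula: x_{n+1} = x_n - f(x_n)/f'(x_n)

Iteration 1:
  f(0.700000) = 0.203415
  f'(0.700000) = 1.496585
  x_1 = 0.700000 - 0.203415/1.496585 = 0.564081
Iteration 2:
  f(0.564081) = -0.004802
  f'(0.564081) = 1.568883
  x_2 = 0.564081 - (-0.004802)/1.568883 = 0.567142
Iteration 3:
  f(0.567142) = -0.000003
  f'(0.567142) = 1.567144
  x_3 = 0.567142 - (-0.000003)/1.567144 = 0.567143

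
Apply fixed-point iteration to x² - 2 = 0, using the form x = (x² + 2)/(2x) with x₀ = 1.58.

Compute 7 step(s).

Equation: x² - 2 = 0
Fixed-point form: x = (x² + 2)/(2x)
x₀ = 1.58

x_1 = g(1.580000) = 1.422911
x_2 = g(1.422911) = 1.414240
x_3 = g(1.414240) = 1.414214
x_4 = g(1.414214) = 1.414214
x_5 = g(1.414214) = 1.414214
x_6 = g(1.414214) = 1.414214
x_7 = g(1.414214) = 1.414214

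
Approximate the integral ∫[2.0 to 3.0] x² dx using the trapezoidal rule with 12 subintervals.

f(x) = x²
a = 2.0, b = 3.0, n = 12
h = (b - a)/n = 0.083333

Trapezoidal rule: (h/2)[f(x₀) + 2f(x₁) + 2f(x₂) + ... + f(xₙ)]

x_0 = 2.0000, f(x_0) = 4.000000, coefficient = 1
x_1 = 2.0833, f(x_1) = 4.340278, coefficient = 2
x_2 = 2.1667, f(x_2) = 4.694444, coefficient = 2
x_3 = 2.2500, f(x_3) = 5.062500, coefficient = 2
x_4 = 2.3333, f(x_4) = 5.444444, coefficient = 2
x_5 = 2.4167, f(x_5) = 5.840278, coefficient = 2
x_6 = 2.5000, f(x_6) = 6.250000, coefficient = 2
x_7 = 2.5833, f(x_7) = 6.673611, coefficient = 2
x_8 = 2.6667, f(x_8) = 7.111111, coefficient = 2
x_9 = 2.7500, f(x_9) = 7.562500, coefficient = 2
x_10 = 2.8333, f(x_10) = 8.027778, coefficient = 2
x_11 = 2.9167, f(x_11) = 8.506944, coefficient = 2
x_12 = 3.0000, f(x_12) = 9.000000, coefficient = 1

I ≈ (0.083333/2) × 152.027778 = 6.334491
Exact value: 6.333333
Error: 0.001157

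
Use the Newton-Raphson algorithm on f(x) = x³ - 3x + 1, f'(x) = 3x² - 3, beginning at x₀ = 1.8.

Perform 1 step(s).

f(x) = x³ - 3x + 1
f'(x) = 3x² - 3
x₀ = 1.8

Newton-Raphson formula: x_{n+1} = x_n - f(x_n)/f'(x_n)

Iteration 1:
  f(1.800000) = 1.432000
  f'(1.800000) = 6.720000
  x_1 = 1.800000 - 1.432000/6.720000 = 1.586905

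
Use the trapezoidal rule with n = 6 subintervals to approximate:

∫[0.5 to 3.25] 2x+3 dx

f(x) = 2x+3
a = 0.5, b = 3.25, n = 6
h = (b - a)/n = 0.458333

Trapezoidal rule: (h/2)[f(x₀) + 2f(x₁) + 2f(x₂) + ... + f(xₙ)]

x_0 = 0.5000, f(x_0) = 4.000000, coefficient = 1
x_1 = 0.9583, f(x_1) = 4.916667, coefficient = 2
x_2 = 1.4167, f(x_2) = 5.833333, coefficient = 2
x_3 = 1.8750, f(x_3) = 6.750000, coefficient = 2
x_4 = 2.3333, f(x_4) = 7.666667, coefficient = 2
x_5 = 2.7917, f(x_5) = 8.583333, coefficient = 2
x_6 = 3.2500, f(x_6) = 9.500000, coefficient = 1

I ≈ (0.458333/2) × 81.000000 = 18.562500
Exact value: 18.562500
Error: 0.000000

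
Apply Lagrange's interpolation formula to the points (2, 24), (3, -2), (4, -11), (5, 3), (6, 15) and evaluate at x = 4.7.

Lagrange interpolation formula:
P(x) = Σ yᵢ × Lᵢ(x)
where Lᵢ(x) = Π_{j≠i} (x - xⱼ)/(xᵢ - xⱼ)

L_0(4.7) = (4.7 - 3)/(2 - 3) × (4.7 - 4)/(2 - 4) × (4.7 - 5)/(2 - 5) × (4.7 - 6)/(2 - 6) = 0.019337
L_1(4.7) = (4.7 - 2)/(3 - 2) × (4.7 - 4)/(3 - 4) × (4.7 - 5)/(3 - 5) × (4.7 - 6)/(3 - 6) = -0.122850
L_2(4.7) = (4.7 - 2)/(4 - 2) × (4.7 - 3)/(4 - 3) × (4.7 - 5)/(4 - 5) × (4.7 - 6)/(4 - 6) = 0.447525
L_3(4.7) = (4.7 - 2)/(5 - 2) × (4.7 - 3)/(5 - 3) × (4.7 - 4)/(5 - 4) × (4.7 - 6)/(5 - 6) = 0.696150
L_4(4.7) = (4.7 - 2)/(6 - 2) × (4.7 - 3)/(6 - 3) × (4.7 - 4)/(6 - 4) × (4.7 - 5)/(6 - 5) = -0.040162

P(4.7) = 24×L_0(4.7) + (-2)×L_1(4.7) + (-11)×L_2(4.7) + 3×L_3(4.7) + 15×L_4(4.7)
P(4.7) = -2.726962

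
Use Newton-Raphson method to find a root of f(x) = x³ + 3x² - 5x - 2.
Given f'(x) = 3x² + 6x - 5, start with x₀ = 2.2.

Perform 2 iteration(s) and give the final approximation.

f(x) = x³ + 3x² - 5x - 2
f'(x) = 3x² + 6x - 5
x₀ = 2.2

Newton-Raphson formula: x_{n+1} = x_n - f(x_n)/f'(x_n)

Iteration 1:
  f(2.200000) = 12.168000
  f'(2.200000) = 22.720000
  x_1 = 2.200000 - 12.168000/22.720000 = 1.664437
Iteration 2:
  f(1.664437) = 2.599935
  f'(1.664437) = 13.297668
  x_2 = 1.664437 - 2.599935/13.297668 = 1.468918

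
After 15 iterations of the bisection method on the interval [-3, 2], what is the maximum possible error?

Bisection error bound: |error| ≤ (b-a)/2^n
|error| ≤ (2 - (-3))/2^15 = 5/2^15
|error| ≤ 0.0001525879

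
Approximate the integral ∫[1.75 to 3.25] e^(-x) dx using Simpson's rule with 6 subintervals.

f(x) = e^(-x)
a = 1.75, b = 3.25, n = 6
h = (b - a)/n = 0.250000

Simpson's rule: (h/3)[f(x₀) + 4f(x₁) + 2f(x₂) + ... + f(xₙ)]

x_0 = 1.7500, f(x_0) = 0.173774, coefficient = 1
x_1 = 2.0000, f(x_1) = 0.135335, coefficient = 4
x_2 = 2.2500, f(x_2) = 0.105399, coefficient = 2
x_3 = 2.5000, f(x_3) = 0.082085, coefficient = 4
x_4 = 2.7500, f(x_4) = 0.063928, coefficient = 2
x_5 = 3.0000, f(x_5) = 0.049787, coefficient = 4
x_6 = 3.2500, f(x_6) = 0.038774, coefficient = 1

I ≈ (0.250000/3) × 1.620032 = 0.135003
Exact value: 0.135000
Error: 0.000003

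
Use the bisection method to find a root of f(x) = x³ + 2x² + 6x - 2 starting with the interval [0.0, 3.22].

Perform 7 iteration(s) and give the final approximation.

f(x) = x³ + 2x² + 6x - 2
Initial interval: [0.0, 3.22]

Iteration 1:
  c_1 = (0.000000 + 3.220000)/2 = 1.610000
  f(c_1) = f(1.610000) = 17.017481
  f(a) × f(c) < 0, new interval: [0.000000, 1.610000]
Iteration 2:
  c_2 = (0.000000 + 1.610000)/2 = 0.805000
  f(c_2) = f(0.805000) = 4.647710
  f(a) × f(c) < 0, new interval: [0.000000, 0.805000]
Iteration 3:
  c_3 = (0.000000 + 0.805000)/2 = 0.402500
  f(c_3) = f(0.402500) = 0.804220
  f(a) × f(c) < 0, new interval: [0.000000, 0.402500]
Iteration 4:
  c_4 = (0.000000 + 0.402500)/2 = 0.201250
  f(c_4) = f(0.201250) = -0.703346
  f(a) × f(c) ≥ 0, new interval: [0.201250, 0.402500]
Iteration 5:
  c_5 = (0.201250 + 0.402500)/2 = 0.301875
  f(c_5) = f(0.301875) = 0.021016
  f(a) × f(c) < 0, new interval: [0.201250, 0.301875]
Iteration 6:
  c_6 = (0.201250 + 0.301875)/2 = 0.251563
  f(c_6) = f(0.251563) = -0.348138
  f(a) × f(c) ≥ 0, new interval: [0.251563, 0.301875]
Iteration 7:
  c_7 = (0.251563 + 0.301875)/2 = 0.276719
  f(c_7) = f(0.276719) = -0.165352
  f(a) × f(c) ≥ 0, new interval: [0.276719, 0.301875]

After 7 iteration(s), the approximation is c_7 = 0.276719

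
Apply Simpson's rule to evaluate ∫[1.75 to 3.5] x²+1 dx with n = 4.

f(x) = x²+1
a = 1.75, b = 3.5, n = 4
h = (b - a)/n = 0.437500

Simpson's rule: (h/3)[f(x₀) + 4f(x₁) + 2f(x₂) + ... + f(xₙ)]

x_0 = 1.7500, f(x_0) = 4.062500, coefficient = 1
x_1 = 2.1875, f(x_1) = 5.785156, coefficient = 4
x_2 = 2.6250, f(x_2) = 7.890625, coefficient = 2
x_3 = 3.0625, f(x_3) = 10.378906, coefficient = 4
x_4 = 3.5000, f(x_4) = 13.250000, coefficient = 1

I ≈ (0.437500/3) × 97.750000 = 14.255208
Exact value: 14.255208
Error: 0.000000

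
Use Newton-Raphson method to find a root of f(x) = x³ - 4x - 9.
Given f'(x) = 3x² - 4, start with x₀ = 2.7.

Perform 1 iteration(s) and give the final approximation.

f(x) = x³ - 4x - 9
f'(x) = 3x² - 4
x₀ = 2.7

Newton-Raphson formula: x_{n+1} = x_n - f(x_n)/f'(x_n)

Iteration 1:
  f(2.700000) = -0.117000
  f'(2.700000) = 17.870000
  x_1 = 2.700000 - (-0.117000)/17.870000 = 2.706547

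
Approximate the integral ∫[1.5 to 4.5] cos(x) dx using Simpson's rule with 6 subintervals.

f(x) = cos(x)
a = 1.5, b = 4.5, n = 6
h = (b - a)/n = 0.500000

Simpson's rule: (h/3)[f(x₀) + 4f(x₁) + 2f(x₂) + ... + f(xₙ)]

x_0 = 1.5000, f(x_0) = 0.070737, coefficient = 1
x_1 = 2.0000, f(x_1) = -0.416147, coefficient = 4
x_2 = 2.5000, f(x_2) = -0.801144, coefficient = 2
x_3 = 3.0000, f(x_3) = -0.989992, coefficient = 4
x_4 = 3.5000, f(x_4) = -0.936457, coefficient = 2
x_5 = 4.0000, f(x_5) = -0.653644, coefficient = 4
x_6 = 4.5000, f(x_6) = -0.210796, coefficient = 1

I ≈ (0.500000/3) × -11.854391 = -1.975732
Exact value: -1.975025
Error: 0.000707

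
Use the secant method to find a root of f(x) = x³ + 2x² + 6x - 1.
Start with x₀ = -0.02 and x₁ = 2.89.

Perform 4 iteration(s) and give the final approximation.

f(x) = x³ + 2x² + 6x - 1
x₀ = -0.02, x₁ = 2.89

Secant formula: x_{n+1} = x_n - f(x_n)(x_n - x_{n-1})/(f(x_n) - f(x_{n-1}))

Iteration 1:
  f(-0.020000) = -1.119208
  f(2.890000) = 57.181769
  x_2 = 2.890000 - 57.181769×(2.890000 - (-0.020000))/(57.181769 - (-1.119208))
       = 0.035863
Iteration 2:
  f(2.890000) = 57.181769
  f(0.035863) = -0.782201
  x_3 = 0.035863 - (-0.782201)×(0.035863 - 2.890000)/(-0.782201 - 57.181769)
       = 0.074379
Iteration 3:
  f(0.035863) = -0.782201
  f(0.074379) = -0.542251
  x_4 = 0.074379 - (-0.542251)×(0.074379 - 0.035863)/(-0.542251 - (-0.782201))
       = 0.161418
Iteration 4:
  f(0.074379) = -0.542251
  f(0.161418) = 0.024825
  x_5 = 0.161418 - 0.024825×(0.161418 - 0.074379)/(0.024825 - (-0.542251))
       = 0.157608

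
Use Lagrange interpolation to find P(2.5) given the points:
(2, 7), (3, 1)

Lagrange interpolation formula:
P(x) = Σ yᵢ × Lᵢ(x)
where Lᵢ(x) = Π_{j≠i} (x - xⱼ)/(xᵢ - xⱼ)

L_0(2.5) = (2.5 - 3)/(2 - 3) = 0.500000
L_1(2.5) = (2.5 - 2)/(3 - 2) = 0.500000

P(2.5) = 7×L_0(2.5) + 1×L_1(2.5)
P(2.5) = 4.000000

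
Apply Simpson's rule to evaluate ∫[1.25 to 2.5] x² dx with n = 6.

f(x) = x²
a = 1.25, b = 2.5, n = 6
h = (b - a)/n = 0.208333

Simpson's rule: (h/3)[f(x₀) + 4f(x₁) + 2f(x₂) + ... + f(xₙ)]

x_0 = 1.2500, f(x_0) = 1.562500, coefficient = 1
x_1 = 1.4583, f(x_1) = 2.126736, coefficient = 4
x_2 = 1.6667, f(x_2) = 2.777778, coefficient = 2
x_3 = 1.8750, f(x_3) = 3.515625, coefficient = 4
x_4 = 2.0833, f(x_4) = 4.340278, coefficient = 2
x_5 = 2.2917, f(x_5) = 5.251736, coefficient = 4
x_6 = 2.5000, f(x_6) = 6.250000, coefficient = 1

I ≈ (0.208333/3) × 65.625000 = 4.557292
Exact value: 4.557292
Error: 0.000000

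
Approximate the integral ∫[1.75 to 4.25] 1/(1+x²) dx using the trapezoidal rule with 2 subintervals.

f(x) = 1/(1+x²)
a = 1.75, b = 4.25, n = 2
h = (b - a)/n = 1.250000

Trapezoidal rule: (h/2)[f(x₀) + 2f(x₁) + 2f(x₂) + ... + f(xₙ)]

x_0 = 1.7500, f(x_0) = 0.246154, coefficient = 1
x_1 = 3.0000, f(x_1) = 0.100000, coefficient = 2
x_2 = 4.2500, f(x_2) = 0.052459, coefficient = 1

I ≈ (1.250000/2) × 0.498613 = 0.311633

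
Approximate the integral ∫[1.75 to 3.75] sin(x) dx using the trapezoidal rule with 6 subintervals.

f(x) = sin(x)
a = 1.75, b = 3.75, n = 6
h = (b - a)/n = 0.333333

Trapezoidal rule: (h/2)[f(x₀) + 2f(x₁) + 2f(x₂) + ... + f(xₙ)]

x_0 = 1.7500, f(x_0) = 0.983986, coefficient = 1
x_1 = 2.0833, f(x_1) = 0.871503, coefficient = 2
x_2 = 2.4167, f(x_2) = 0.663080, coefficient = 2
x_3 = 2.7500, f(x_3) = 0.381661, coefficient = 2
x_4 = 3.0833, f(x_4) = 0.058226, coefficient = 2
x_5 = 3.4167, f(x_5) = -0.271618, coefficient = 2
x_6 = 3.7500, f(x_6) = -0.571561, coefficient = 1

I ≈ (0.333333/2) × 3.818129 = 0.636355
Exact value: 0.642313
Error: 0.005958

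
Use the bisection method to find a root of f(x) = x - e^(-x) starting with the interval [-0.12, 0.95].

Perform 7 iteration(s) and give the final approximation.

f(x) = x - e^(-x)
Initial interval: [-0.12, 0.95]

Iteration 1:
  c_1 = (-0.120000 + 0.950000)/2 = 0.415000
  f(c_1) = f(0.415000) = -0.245340
  f(a) × f(c) ≥ 0, new interval: [0.415000, 0.950000]
Iteration 2:
  c_2 = (0.415000 + 0.950000)/2 = 0.682500
  f(c_2) = f(0.682500) = 0.177148
  f(a) × f(c) < 0, new interval: [0.415000, 0.682500]
Iteration 3:
  c_3 = (0.415000 + 0.682500)/2 = 0.548750
  f(c_3) = f(0.548750) = -0.028921
  f(a) × f(c) ≥ 0, new interval: [0.548750, 0.682500]
Iteration 4:
  c_4 = (0.548750 + 0.682500)/2 = 0.615625
  f(c_4) = f(0.615625) = 0.075322
  f(a) × f(c) < 0, new interval: [0.548750, 0.615625]
Iteration 5:
  c_5 = (0.548750 + 0.615625)/2 = 0.582187
  f(c_5) = f(0.582187) = 0.023513
  f(a) × f(c) < 0, new interval: [0.548750, 0.582187]
Iteration 6:
  c_6 = (0.548750 + 0.582187)/2 = 0.565469
  f(c_6) = f(0.565469) = -0.002625
  f(a) × f(c) ≥ 0, new interval: [0.565469, 0.582187]
Iteration 7:
  c_7 = (0.565469 + 0.582187)/2 = 0.573828
  f(c_7) = f(0.573828) = 0.010463
  f(a) × f(c) < 0, new interval: [0.565469, 0.573828]

After 7 iteration(s), the approximation is c_7 = 0.573828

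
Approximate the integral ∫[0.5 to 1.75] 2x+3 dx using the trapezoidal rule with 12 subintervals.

f(x) = 2x+3
a = 0.5, b = 1.75, n = 12
h = (b - a)/n = 0.104167

Trapezoidal rule: (h/2)[f(x₀) + 2f(x₁) + 2f(x₂) + ... + f(xₙ)]

x_0 = 0.5000, f(x_0) = 4.000000, coefficient = 1
x_1 = 0.6042, f(x_1) = 4.208333, coefficient = 2
x_2 = 0.7083, f(x_2) = 4.416667, coefficient = 2
x_3 = 0.8125, f(x_3) = 4.625000, coefficient = 2
x_4 = 0.9167, f(x_4) = 4.833333, coefficient = 2
x_5 = 1.0208, f(x_5) = 5.041667, coefficient = 2
x_6 = 1.1250, f(x_6) = 5.250000, coefficient = 2
x_7 = 1.2292, f(x_7) = 5.458333, coefficient = 2
x_8 = 1.3333, f(x_8) = 5.666667, coefficient = 2
x_9 = 1.4375, f(x_9) = 5.875000, coefficient = 2
x_10 = 1.5417, f(x_10) = 6.083333, coefficient = 2
x_11 = 1.6458, f(x_11) = 6.291667, coefficient = 2
x_12 = 1.7500, f(x_12) = 6.500000, coefficient = 1

I ≈ (0.104167/2) × 126.000000 = 6.562500
Exact value: 6.562500
Error: 0.000000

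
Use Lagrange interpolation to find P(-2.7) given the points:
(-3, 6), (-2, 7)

Lagrange interpolation formula:
P(x) = Σ yᵢ × Lᵢ(x)
where Lᵢ(x) = Π_{j≠i} (x - xⱼ)/(xᵢ - xⱼ)

L_0(-2.7) = (-2.7 - (-2))/(-3 - (-2)) = 0.700000
L_1(-2.7) = (-2.7 - (-3))/(-2 - (-3)) = 0.300000

P(-2.7) = 6×L_0(-2.7) + 7×L_1(-2.7)
P(-2.7) = 6.300000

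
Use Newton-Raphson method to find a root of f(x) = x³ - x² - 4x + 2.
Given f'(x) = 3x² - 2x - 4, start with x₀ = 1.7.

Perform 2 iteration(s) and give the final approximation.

f(x) = x³ - x² - 4x + 2
f'(x) = 3x² - 2x - 4
x₀ = 1.7

Newton-Raphson formula: x_{n+1} = x_n - f(x_n)/f'(x_n)

Iteration 1:
  f(1.700000) = -2.777000
  f'(1.700000) = 1.270000
  x_1 = 1.700000 - (-2.777000)/1.270000 = 3.886614
Iteration 2:
  f(3.886614) = 30.058072
  f'(3.886614) = 33.544081
  x_2 = 3.886614 - 30.058072/33.544081 = 2.990537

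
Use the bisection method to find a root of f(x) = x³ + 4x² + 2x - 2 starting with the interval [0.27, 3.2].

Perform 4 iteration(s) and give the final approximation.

f(x) = x³ + 4x² + 2x - 2
Initial interval: [0.27, 3.2]

Iteration 1:
  c_1 = (0.270000 + 3.200000)/2 = 1.735000
  f(c_1) = f(1.735000) = 18.733640
  f(a) × f(c) < 0, new interval: [0.270000, 1.735000]
Iteration 2:
  c_2 = (0.270000 + 1.735000)/2 = 1.002500
  f(c_2) = f(1.002500) = 5.032544
  f(a) × f(c) < 0, new interval: [0.270000, 1.002500]
Iteration 3:
  c_3 = (0.270000 + 1.002500)/2 = 0.636250
  f(c_3) = f(0.636250) = 1.149319
  f(a) × f(c) < 0, new interval: [0.270000, 0.636250]
Iteration 4:
  c_4 = (0.270000 + 0.636250)/2 = 0.453125
  f(c_4) = f(0.453125) = -0.179424
  f(a) × f(c) ≥ 0, new interval: [0.453125, 0.636250]

After 4 iteration(s), the approximation is c_4 = 0.453125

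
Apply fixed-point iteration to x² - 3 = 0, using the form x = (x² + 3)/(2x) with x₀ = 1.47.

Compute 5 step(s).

Equation: x² - 3 = 0
Fixed-point form: x = (x² + 3)/(2x)
x₀ = 1.47

x_1 = g(1.470000) = 1.755408
x_2 = g(1.755408) = 1.732206
x_3 = g(1.732206) = 1.732051
x_4 = g(1.732051) = 1.732051
x_5 = g(1.732051) = 1.732051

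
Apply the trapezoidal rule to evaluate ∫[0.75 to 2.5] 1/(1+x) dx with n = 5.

f(x) = 1/(1+x)
a = 0.75, b = 2.5, n = 5
h = (b - a)/n = 0.350000

Trapezoidal rule: (h/2)[f(x₀) + 2f(x₁) + 2f(x₂) + ... + f(xₙ)]

x_0 = 0.7500, f(x_0) = 0.571429, coefficient = 1
x_1 = 1.1000, f(x_1) = 0.476190, coefficient = 2
x_2 = 1.4500, f(x_2) = 0.408163, coefficient = 2
x_3 = 1.8000, f(x_3) = 0.357143, coefficient = 2
x_4 = 2.1500, f(x_4) = 0.317460, coefficient = 2
x_5 = 2.5000, f(x_5) = 0.285714, coefficient = 1

I ≈ (0.350000/2) × 3.975057 = 0.695635
Exact value: 0.693147
Error: 0.002488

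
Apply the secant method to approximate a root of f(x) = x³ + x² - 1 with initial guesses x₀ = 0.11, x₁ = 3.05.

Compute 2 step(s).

f(x) = x³ + x² - 1
x₀ = 0.11, x₁ = 3.05

Secant formula: x_{n+1} = x_n - f(x_n)(x_n - x_{n-1})/(f(x_n) - f(x_{n-1}))

Iteration 1:
  f(0.110000) = -0.986569
  f(3.050000) = 36.675125
  x_2 = 3.050000 - 36.675125×(3.050000 - 0.110000)/(36.675125 - (-0.986569))
       = 0.187015
Iteration 2:
  f(3.050000) = 36.675125
  f(0.187015) = -0.958485
  x_3 = 0.187015 - (-0.958485)×(0.187015 - 3.050000)/(-0.958485 - 36.675125)
       = 0.259932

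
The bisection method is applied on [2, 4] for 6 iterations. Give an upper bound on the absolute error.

Bisection error bound: |error| ≤ (b-a)/2^n
|error| ≤ (4 - 2)/2^6 = 2/2^6
|error| ≤ 0.0312500000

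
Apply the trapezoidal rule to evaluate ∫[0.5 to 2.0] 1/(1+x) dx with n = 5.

f(x) = 1/(1+x)
a = 0.5, b = 2.0, n = 5
h = (b - a)/n = 0.300000

Trapezoidal rule: (h/2)[f(x₀) + 2f(x₁) + 2f(x₂) + ... + f(xₙ)]

x_0 = 0.5000, f(x_0) = 0.666667, coefficient = 1
x_1 = 0.8000, f(x_1) = 0.555556, coefficient = 2
x_2 = 1.1000, f(x_2) = 0.476190, coefficient = 2
x_3 = 1.4000, f(x_3) = 0.416667, coefficient = 2
x_4 = 1.7000, f(x_4) = 0.370370, coefficient = 2
x_5 = 2.0000, f(x_5) = 0.333333, coefficient = 1

I ≈ (0.300000/2) × 4.637566 = 0.695635
Exact value: 0.693147
Error: 0.002488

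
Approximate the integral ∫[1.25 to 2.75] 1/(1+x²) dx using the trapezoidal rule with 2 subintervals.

f(x) = 1/(1+x²)
a = 1.25, b = 2.75, n = 2
h = (b - a)/n = 0.750000

Trapezoidal rule: (h/2)[f(x₀) + 2f(x₁) + 2f(x₂) + ... + f(xₙ)]

x_0 = 1.2500, f(x_0) = 0.390244, coefficient = 1
x_1 = 2.0000, f(x_1) = 0.200000, coefficient = 2
x_2 = 2.7500, f(x_2) = 0.116788, coefficient = 1

I ≈ (0.750000/2) × 0.907032 = 0.340137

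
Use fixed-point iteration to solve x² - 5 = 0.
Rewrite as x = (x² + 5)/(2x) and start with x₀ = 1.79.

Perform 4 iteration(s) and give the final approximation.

Equation: x² - 5 = 0
Fixed-point form: x = (x² + 5)/(2x)
x₀ = 1.79

x_1 = g(1.790000) = 2.291648
x_2 = g(2.291648) = 2.236742
x_3 = g(2.236742) = 2.236068
x_4 = g(2.236068) = 2.236068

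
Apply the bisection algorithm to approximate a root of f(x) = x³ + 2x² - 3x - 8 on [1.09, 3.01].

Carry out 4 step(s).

f(x) = x³ + 2x² - 3x - 8
Initial interval: [1.09, 3.01]

Iteration 1:
  c_1 = (1.090000 + 3.010000)/2 = 2.050000
  f(c_1) = f(2.050000) = 2.870125
  f(a) × f(c) < 0, new interval: [1.090000, 2.050000]
Iteration 2:
  c_2 = (1.090000 + 2.050000)/2 = 1.570000
  f(c_2) = f(1.570000) = -3.910307
  f(a) × f(c) ≥ 0, new interval: [1.570000, 2.050000]
Iteration 3:
  c_3 = (1.570000 + 2.050000)/2 = 1.810000
  f(c_3) = f(1.810000) = -0.948059
  f(a) × f(c) ≥ 0, new interval: [1.810000, 2.050000]
Iteration 4:
  c_4 = (1.810000 + 2.050000)/2 = 1.930000
  f(c_4) = f(1.930000) = 0.848857
  f(a) × f(c) < 0, new interval: [1.810000, 1.930000]

After 4 iteration(s), the approximation is c_4 = 1.930000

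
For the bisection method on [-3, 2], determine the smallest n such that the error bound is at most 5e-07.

We need (b-a)/2^n ≤ 5e-07
(2 - (-3))/2^n ≤ 5e-07
5/2^n ≤ 5e-07
2^n ≥ 10000000
n ≥ log₂(10000000) = 23.25
n ≥ 24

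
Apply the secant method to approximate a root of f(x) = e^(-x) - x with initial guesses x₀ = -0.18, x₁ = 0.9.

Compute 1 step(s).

f(x) = e^(-x) - x
x₀ = -0.18, x₁ = 0.9

Secant formula: x_{n+1} = x_n - f(x_n)(x_n - x_{n-1})/(f(x_n) - f(x_{n-1}))

Iteration 1:
  f(-0.180000) = 1.377217
  f(0.900000) = -0.493430
  x_2 = 0.900000 - (-0.493430)×(0.900000 - (-0.180000))/(-0.493430 - 1.377217)
       = 0.615123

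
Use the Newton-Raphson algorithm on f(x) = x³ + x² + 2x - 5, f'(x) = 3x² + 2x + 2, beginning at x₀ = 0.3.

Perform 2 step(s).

f(x) = x³ + x² + 2x - 5
f'(x) = 3x² + 2x + 2
x₀ = 0.3

Newton-Raphson formula: x_{n+1} = x_n - f(x_n)/f'(x_n)

Iteration 1:
  f(0.300000) = -4.283000
  f'(0.300000) = 2.870000
  x_1 = 0.300000 - (-4.283000)/2.870000 = 1.792334
Iteration 2:
  f(1.792334) = 7.554940
  f'(1.792334) = 15.222058
  x_2 = 1.792334 - 7.554940/15.222058 = 1.296019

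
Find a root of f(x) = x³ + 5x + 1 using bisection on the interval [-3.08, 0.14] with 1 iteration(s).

f(x) = x³ + 5x + 1
Initial interval: [-3.08, 0.14]

Iteration 1:
  c_1 = (-3.080000 + 0.140000)/2 = -1.470000
  f(c_1) = f(-1.470000) = -9.526523
  f(a) × f(c) ≥ 0, new interval: [-1.470000, 0.140000]

After 1 iteration(s), the approximation is c_1 = -1.470000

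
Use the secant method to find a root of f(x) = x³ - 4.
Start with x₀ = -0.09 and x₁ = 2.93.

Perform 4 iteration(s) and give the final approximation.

f(x) = x³ - 4
x₀ = -0.09, x₁ = 2.93

Secant formula: x_{n+1} = x_n - f(x_n)(x_n - x_{n-1})/(f(x_n) - f(x_{n-1}))

Iteration 1:
  f(-0.090000) = -4.000729
  f(2.930000) = 21.153757
  x_2 = 2.930000 - 21.153757×(2.930000 - (-0.090000))/(21.153757 - (-4.000729))
       = 0.390320
Iteration 2:
  f(2.930000) = 21.153757
  f(0.390320) = -3.940535
  x_3 = 0.390320 - (-3.940535)×(0.390320 - 2.930000)/(-3.940535 - 21.153757)
       = 0.789124
Iteration 3:
  f(0.390320) = -3.940535
  f(0.789124) = -3.508600
  x_4 = 0.789124 - (-3.508600)×(0.789124 - 0.390320)/(-3.508600 - (-3.940535))
       = 4.028599
Iteration 4:
  f(0.789124) = -3.508600
  f(4.028599) = 61.382585
  x_5 = 4.028599 - 61.382585×(4.028599 - 0.789124)/(61.382585 - (-3.508600))
       = 0.964279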